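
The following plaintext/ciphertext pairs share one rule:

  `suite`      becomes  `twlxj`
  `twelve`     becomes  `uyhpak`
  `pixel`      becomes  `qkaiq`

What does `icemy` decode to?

habit

In suite: s→t is +1, u→w is +2, i→l is +3, t→x is +4 — the shift increases by 1 each position. Letter i (0-indexed) is shifted by i+1, so successive shifts are 1, 2, 3, ….
Undoing it on icemy: i−1=h, c−2=a, e−3=b, m−4=i, y−5=t.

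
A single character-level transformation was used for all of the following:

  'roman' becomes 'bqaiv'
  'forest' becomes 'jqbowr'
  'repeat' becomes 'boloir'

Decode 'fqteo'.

lodge

Treating letters as 0–25, the rule is x ↦ 21x + 8 (mod 26).
Reversing it on fqteo: f(5)→5·(5−8)≡11=l; q(16)→5·(16−8)≡14=o; t(19)→5·(19−8)≡3=d; e(4)→5·(4−8)≡6=g; o(14)→5·(14−8)≡4=e (all mod 26).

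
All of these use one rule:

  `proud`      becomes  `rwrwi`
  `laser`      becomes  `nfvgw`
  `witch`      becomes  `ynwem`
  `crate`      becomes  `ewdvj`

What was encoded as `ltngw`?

joker

A repeating key of period 3 is used — shifts +2, +5, +3 over and over.
Reversing it on ltngw: l−2=j, t−5=o, n−3=k, g−2=e, w−5=r.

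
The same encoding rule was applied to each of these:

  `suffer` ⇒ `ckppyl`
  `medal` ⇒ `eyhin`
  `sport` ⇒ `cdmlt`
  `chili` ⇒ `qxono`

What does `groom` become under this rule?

s(18)→c(2) and u(20)→k(10) fit y≡17x+8 (mod 26); the inverse of 17 mod 26 is 23. This is an affine cipher: with a=0,…,z=25, each position x becomes (17x+8) mod 26.
Applying it to groom: g(6)→17·6+8≡6=g; r(17)→17·17+8≡11=l; o(14)→17·14+8≡12=m; o(14)→17·14+8≡12=m; m(12)→17·12+8≡4=e (all mod 26).

glmme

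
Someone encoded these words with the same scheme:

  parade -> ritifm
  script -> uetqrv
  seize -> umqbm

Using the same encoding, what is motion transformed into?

owvqwp

The rule splits by letter class: vowels +8, consonants +2.
On motion: m(cons)+2=o, o(vowel)+8=w, t(cons)+2=v, i(vowel)+8=q, o(vowel)+8=w, n(cons)+2=p.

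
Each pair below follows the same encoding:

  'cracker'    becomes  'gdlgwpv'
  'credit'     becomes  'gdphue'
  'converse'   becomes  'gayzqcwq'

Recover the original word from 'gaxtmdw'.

compass

It's a Vigenère-style cipher with numeric key [4,12,11]: position i shifts by key[i mod 3].
Reversing it on gaxtmdw: g−4=c, a−12=o, x−11=m, t−4=p, m−12=a, d−11=s, w−4=s.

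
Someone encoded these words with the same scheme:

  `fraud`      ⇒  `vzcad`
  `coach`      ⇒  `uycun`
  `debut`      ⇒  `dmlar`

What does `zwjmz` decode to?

river

f(5)→v(21) and r(17)→z(25) fit y≡9x+2 (mod 26); the inverse of 9 mod 26 is 3. This is an affine cipher: with a=0,…,z=25, each position x becomes (9x+2) mod 26.
Decoding zwjmz: z(25)→3·(25−2)≡17=r; w(22)→3·(22−2)≡8=i; j(9)→3·(9−2)≡21=v; m(12)→3·(12−2)≡4=e; z(25)→3·(25−2)≡17=r (all mod 26).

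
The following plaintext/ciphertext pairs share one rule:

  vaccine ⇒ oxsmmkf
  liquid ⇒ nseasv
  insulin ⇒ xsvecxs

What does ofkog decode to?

The output letters match the input read backwards, each shifted +10: vaccine reversed is eniccav. The word is reversed, then every letter is shifted forward by 10.
Reversing it on ofkog: shift back: o−10=e, f−10=v, k−10=a, o−10=e, g−10=w → evaew; then reverse → weave.

weave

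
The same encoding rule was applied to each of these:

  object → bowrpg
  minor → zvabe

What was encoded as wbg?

Compare letters: o→b is +13, b→o is +13, j→w is +13 — a constant shift. It's a constant shift of +13 (ROT13).
Undoing it on wbg: w−13=j, b−13=o, g−13=t.

jot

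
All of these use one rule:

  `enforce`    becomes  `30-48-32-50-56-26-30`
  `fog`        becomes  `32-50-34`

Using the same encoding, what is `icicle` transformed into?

38-26-38-26-44-30

e(#5)→30 and n(#14)→48: differences scale by 2, so n = 2·pos + 20. With a=1..z=26, the number is 2·pos + 20.
For icicle: i=9→38, c=3→26, i=9→38, c=3→26, l=12→44, e=5→30.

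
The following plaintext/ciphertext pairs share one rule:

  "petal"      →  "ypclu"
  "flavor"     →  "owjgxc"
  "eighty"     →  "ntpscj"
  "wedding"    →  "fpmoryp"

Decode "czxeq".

tooth

Shifts by position in petal: pos 0: p→y (+9), pos 1: e→p (+11), pos 2: t→c (+9), pos 3: a→l (+11) — repeating every 2. A repeating key of period 2 is used — shifts +9, +11 over and over.
Undoing it on czxeq: c−9=t, z−11=o, x−9=o, e−11=t, q−9=h.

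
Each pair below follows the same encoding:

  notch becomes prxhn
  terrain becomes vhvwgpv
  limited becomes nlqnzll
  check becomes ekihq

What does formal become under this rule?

In notch: n→p is +2, o→r is +3, t→x is +4, c→h is +5 — the shift increases by 1 each position. Each letter shifts forward by (position + 2), i.e. 2, 3, 4, … — the shift grows by one for each successive letter.
On formal: f+2=h, o+3=r, r+4=v, m+5=r, a+6=g, l+7=s.

hrvrgs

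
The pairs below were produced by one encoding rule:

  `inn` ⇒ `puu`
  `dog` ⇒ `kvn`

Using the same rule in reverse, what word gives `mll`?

fee

Compare letters: i→p is +7, n→u is +7, n→u is +7 — a constant shift. Each letter is shifted forward by 7 in the alphabet (a Caesar shift of +7).
Reversing it on mll: m−7=f, l−7=e, l−7=e.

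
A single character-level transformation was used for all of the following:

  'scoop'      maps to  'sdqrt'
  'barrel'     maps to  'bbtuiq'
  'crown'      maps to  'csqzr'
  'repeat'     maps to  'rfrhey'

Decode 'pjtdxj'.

In scoop: s→s is +0, c→d is +1, o→q is +2, o→r is +3 — the shift increases by 1 each position. Letter i (0-indexed) is shifted by i+0, so successive shifts are 0, 1, 2, ….
Reversing it on pjtdxj: p−0=p, j−1=i, t−2=r, d−3=a, x−4=t, j−5=e.

pirate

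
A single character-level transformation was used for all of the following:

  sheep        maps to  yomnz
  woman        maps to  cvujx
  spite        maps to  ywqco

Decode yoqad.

In sheep: s→y is +6, h→o is +7, e→m is +8, e→n is +9 — the shift increases by 1 each position. The shift increases by 1 at each position, starting from +6: 6, 7, 8, ….
Decoding yoqad: y−6=s, o−7=h, q−8=i, a−9=r, d−10=t.

shirt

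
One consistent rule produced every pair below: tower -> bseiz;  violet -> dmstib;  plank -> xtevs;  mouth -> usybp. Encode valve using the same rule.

The shift depends on letter class: consonant t→b is +8, but vowel o→s is +4. Vowels shift forward by 4 and consonants shift forward by 8.
For valve: v(cons)+8=d, a(vowel)+4=e, l(cons)+8=t, v(cons)+8=d, e(vowel)+4=i.

detdi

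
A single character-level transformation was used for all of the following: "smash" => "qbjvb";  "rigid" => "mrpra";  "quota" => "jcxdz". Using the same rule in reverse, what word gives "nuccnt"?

kettle

The output letters match the input read backwards, each shifted +9: smash reversed is hsams. The word is reversed, then every letter is shifted forward by 9.
Undoing it on nuccnt: shift back: n−9=e, u−9=l, c−9=t, c−9=t, n−9=e, t−9=k → elttek; then reverse → kettle.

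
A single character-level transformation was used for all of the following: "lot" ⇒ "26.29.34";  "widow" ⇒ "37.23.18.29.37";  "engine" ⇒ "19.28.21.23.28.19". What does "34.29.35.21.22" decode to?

l is letter #12 and maps to 26: an offset of 14. The number is (letter's place in the alphabet, a=1) + 14.
Undoing it on 34.29.35.21.22: 34→(34−14)÷1=20=t, 29→(29−14)÷1=15=o, 35→(35−14)÷1=21=u, 21→(21−14)÷1=7=g, 22→(22−14)÷1=8=h.

tough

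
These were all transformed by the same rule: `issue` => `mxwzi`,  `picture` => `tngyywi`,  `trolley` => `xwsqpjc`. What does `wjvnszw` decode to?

Shifts by position in issue: pos 0: i→m (+4), pos 1: s→x (+5), pos 2: s→w (+4), pos 3: u→z (+5) — repeating every 2. A repeating key of period 2 is used — shifts +4, +5 over and over.
Reversing it on wjvnszw: w−4=s, j−5=e, v−4=r, n−5=i, s−4=o, z−5=u, w−4=s.

serious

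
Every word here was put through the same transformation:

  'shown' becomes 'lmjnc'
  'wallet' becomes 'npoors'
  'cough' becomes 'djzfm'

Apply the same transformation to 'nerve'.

cregr

s(18)→l(11) and h(7)→m(12) fit y≡7x+15 (mod 26); the inverse of 7 mod 26 is 15. This is an affine cipher: with a=0,…,z=25, each position x becomes (7x+15) mod 26.
Applying it to nerve: n(13)→7·13+15≡2=c; e(4)→7·4+15≡17=r; r(17)→7·17+15≡4=e; v(21)→7·21+15≡6=g; e(4)→7·4+15≡17=r (all mod 26).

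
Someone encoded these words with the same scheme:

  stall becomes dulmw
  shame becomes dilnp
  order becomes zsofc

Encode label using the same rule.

wbmfw

Shifts by position in stall: pos 0: s→d (+11), pos 1: t→u (+1), pos 2: a→l (+11), pos 3: l→m (+1) — repeating every 2. A repeating key of period 2 is used — shifts +11, +1 over and over.
Applying it to label: l+11=w, a+1=b, b+11=m, e+1=f, l+11=w.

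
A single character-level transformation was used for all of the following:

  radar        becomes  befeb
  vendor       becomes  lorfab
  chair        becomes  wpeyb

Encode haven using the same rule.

r(17)→b(1) and a(0)→e(4) fit y≡9x+4 (mod 26); the inverse of 9 mod 26 is 3. This is an affine cipher: with a=0,…,z=25, each position x becomes (9x+4) mod 26.
Applying it to haven: h(7)→9·7+4≡15=p; a(0)→9·0+4≡4=e; v(21)→9·21+4≡11=l; e(4)→9·4+4≡14=o; n(13)→9·13+4≡17=r (all mod 26).

pelor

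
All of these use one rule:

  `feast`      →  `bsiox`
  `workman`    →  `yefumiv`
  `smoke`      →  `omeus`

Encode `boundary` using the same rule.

f(5)→b(1) and e(4)→s(18) fit y≡9x+8 (mod 26); the inverse of 9 mod 26 is 3. This is an affine cipher: with a=0,…,z=25, each position x becomes (9x+8) mod 26.
Applying it to boundary: b(1)→9·1+8≡17=r; o(14)→9·14+8≡4=e; u(20)→9·20+8≡6=g; n(13)→9·13+8≡21=v; d(3)→9·3+8≡9=j; a(0)→9·0+8≡8=i; r(17)→9·17+8≡5=f; y(24)→9·24+8≡16=q (all mod 26).

regvjifq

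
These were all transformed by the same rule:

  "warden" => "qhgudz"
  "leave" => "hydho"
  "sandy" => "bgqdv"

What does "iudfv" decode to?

scarf

The output letters match the input read backwards, each shifted +3: warden reversed is nedraw. Two steps: reverse the string, then apply a Caesar shift of +3.
Undoing it on iudfv: shift back: i−3=f, u−3=r, d−3=a, f−3=c, v−3=s → fracs; then reverse → scarf.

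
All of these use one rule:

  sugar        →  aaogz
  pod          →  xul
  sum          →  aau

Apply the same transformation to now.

vue

The shift depends on letter class: consonant s→a is +8, but vowel u→a is +6. The rule splits by letter class: vowels +6, consonants +8.
Applying it to now: n(cons)+8=v, o(vowel)+6=u, w(cons)+8=e.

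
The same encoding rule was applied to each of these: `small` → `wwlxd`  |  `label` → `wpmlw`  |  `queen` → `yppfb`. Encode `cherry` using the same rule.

jccpsn

The output letters match the input read backwards, each shifted +11: small reversed is llams. Two steps: reverse the string, then apply a Caesar shift of +11.
On cherry: reverse → yrrehc; then shift: y+11=j, r+11=c, r+11=c, e+11=p, h+11=s, c+11=n.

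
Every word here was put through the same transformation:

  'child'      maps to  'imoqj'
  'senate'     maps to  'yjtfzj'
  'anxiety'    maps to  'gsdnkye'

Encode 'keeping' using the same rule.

qjkuosm

Shifts by position in child: pos 0: c→i (+6), pos 1: h→m (+5), pos 2: i→o (+6), pos 3: l→q (+5) — repeating every 2. A repeating key of period 2 is used — shifts +6, +5 over and over.
For keeping: k+6=q, e+5=j, e+6=k, p+5=u, i+6=o, n+5=s, g+6=m.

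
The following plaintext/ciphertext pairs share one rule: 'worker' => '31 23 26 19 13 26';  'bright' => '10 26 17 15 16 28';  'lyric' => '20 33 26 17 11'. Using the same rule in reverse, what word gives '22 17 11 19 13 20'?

nickel

w is letter #23 and maps to 31: an offset of 8. Letters become their 1-based position plus 8 (so a→9, b→10, …).
Reversing it on 22 17 11 19 13 20: 22→(22−8)÷1=14=n, 17→(17−8)÷1=9=i, 11→(11−8)÷1=3=c, 19→(19−8)÷1=11=k, 13→(13−8)÷1=5=e, 20→(20−8)÷1=12=l.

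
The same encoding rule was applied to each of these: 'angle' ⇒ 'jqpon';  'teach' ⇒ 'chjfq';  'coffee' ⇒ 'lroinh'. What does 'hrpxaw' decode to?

yogurt

A repeating key of period 2 is used — shifts +9, +3 over and over.
Reversing it on hrpxaw: h−9=y, r−3=o, p−9=g, x−3=u, a−9=r, w−3=t.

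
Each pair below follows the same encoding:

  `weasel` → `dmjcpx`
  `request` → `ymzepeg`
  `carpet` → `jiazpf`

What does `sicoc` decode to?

later

In weasel: w→d is +7, e→m is +8, a→j is +9, s→c is +10 — the shift increases by 1 each position. Each letter shifts forward by (position + 7), i.e. 7, 8, 9, … — the shift grows by one for each successive letter.
Decoding sicoc: s−7=l, i−8=a, c−9=t, o−10=e, c−11=r.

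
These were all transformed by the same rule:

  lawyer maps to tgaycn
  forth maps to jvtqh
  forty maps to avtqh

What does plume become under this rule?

The output letters match the input read backwards, each shifted +2: lawyer reversed is reywal. The word is reversed, then every letter is shifted forward by 2.
Applying it to plume: reverse → emulp; then shift: e+2=g, m+2=o, u+2=w, l+2=n, p+2=r.

gownr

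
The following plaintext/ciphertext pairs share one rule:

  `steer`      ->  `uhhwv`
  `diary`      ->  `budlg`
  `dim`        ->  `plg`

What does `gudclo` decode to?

The word is reversed, then every letter is shifted forward by 3.
Reversing it on gudclo: shift back: g−3=d, u−3=r, d−3=a, c−3=z, l−3=i, o−3=l → drazil; then reverse → lizard.

lizard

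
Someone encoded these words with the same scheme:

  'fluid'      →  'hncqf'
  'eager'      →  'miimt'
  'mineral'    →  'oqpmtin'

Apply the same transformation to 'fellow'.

hmnnwy

The shift depends on letter class: consonant f→h is +2, but vowel u→c is +8. The rule splits by letter class: vowels +8, consonants +2.
On fellow: f(cons)+2=h, e(vowel)+8=m, l(cons)+2=n, l(cons)+2=n, o(vowel)+8=w, w(cons)+2=y.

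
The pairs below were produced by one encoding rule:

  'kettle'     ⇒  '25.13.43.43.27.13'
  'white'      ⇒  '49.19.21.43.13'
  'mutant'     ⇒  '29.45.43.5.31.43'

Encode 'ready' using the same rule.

39.13.5.11.53

k(#11)→25 and e(#5)→13: differences scale by 2, so n = 2·pos + 3. The formula is n = 2×(alphabet index, a=1) + 3.
For ready: r=18→39, e=5→13, a=1→5, d=4→11, y=25→53.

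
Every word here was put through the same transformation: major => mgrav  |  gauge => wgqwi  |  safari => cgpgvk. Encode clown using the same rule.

m(12)→m(12) and a(0)→g(6) fit y≡7x+6 (mod 26); the inverse of 7 mod 26 is 15. Treating letters as 0–25, the rule is x ↦ 7x + 6 (mod 26).
Applying it to clown: c(2)→7·2+6≡20=u; l(11)→7·11+6≡5=f; o(14)→7·14+6≡0=a; w(22)→7·22+6≡4=e; n(13)→7·13+6≡19=t (all mod 26).

ufaet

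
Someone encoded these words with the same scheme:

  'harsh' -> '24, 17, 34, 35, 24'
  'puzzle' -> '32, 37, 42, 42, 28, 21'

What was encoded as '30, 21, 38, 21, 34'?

never

h is letter #8 and maps to 24: an offset of 16. The number is (letter's place in the alphabet, a=1) + 16.
Decoding 30, 21, 38, 21, 34: 30→(30−16)÷1=14=n, 21→(21−16)÷1=5=e, 38→(38−16)÷1=22=v, 21→(21−16)÷1=5=e, 34→(34−16)÷1=18=r.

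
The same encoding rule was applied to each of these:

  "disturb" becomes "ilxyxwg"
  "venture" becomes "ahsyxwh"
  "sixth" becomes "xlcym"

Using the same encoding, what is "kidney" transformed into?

Two shifts are in play — +3 for a/e/i/o/u, +5 for every other letter.
For kidney: k(cons)+5=p, i(vowel)+3=l, d(cons)+5=i, n(cons)+5=s, e(vowel)+3=h, y(cons)+5=d.

plishd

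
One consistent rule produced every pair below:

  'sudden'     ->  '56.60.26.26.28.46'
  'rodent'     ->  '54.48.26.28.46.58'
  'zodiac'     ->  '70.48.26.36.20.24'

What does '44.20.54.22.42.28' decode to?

marble

Each letter becomes 2×(its alphabet position, a=1..z=26) + 18.
Reversing it on 44.20.54.22.42.28: 44→(44−18)÷2=13=m, 20→(20−18)÷2=1=a, 54→(54−18)÷2=18=r, 22→(22−18)÷2=2=b, 42→(42−18)÷2=12=l, 28→(28−18)÷2=5=e.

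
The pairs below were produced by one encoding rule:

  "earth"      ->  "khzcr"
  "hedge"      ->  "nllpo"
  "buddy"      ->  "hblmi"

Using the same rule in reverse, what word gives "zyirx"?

train

The shift increases by 1 at each position, starting from +6: 6, 7, 8, ….
Reversing it on zyirx: z−6=t, y−7=r, i−8=a, r−9=i, x−10=n.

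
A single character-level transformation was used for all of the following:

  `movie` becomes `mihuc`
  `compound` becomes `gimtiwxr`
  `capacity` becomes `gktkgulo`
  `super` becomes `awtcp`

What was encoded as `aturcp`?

spider

m(12)→m(12) and o(14)→i(8) fit y≡11x+10 (mod 26); the inverse of 11 mod 26 is 19. Treating letters as 0–25, the rule is x ↦ 11x + 10 (mod 26).
Reversing it on aturcp: a(0)→19·(0−10)≡18=s; t(19)→19·(19−10)≡15=p; u(20)→19·(20−10)≡8=i; r(17)→19·(17−10)≡3=d; c(2)→19·(2−10)≡4=e; p(15)→19·(15−10)≡17=r (all mod 26).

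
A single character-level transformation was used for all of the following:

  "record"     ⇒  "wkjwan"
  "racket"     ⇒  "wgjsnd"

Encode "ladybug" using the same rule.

In record: r→w is +5, e→k is +6, c→j is +7, o→w is +8 — the shift increases by 1 each position. Letter i (0-indexed) is shifted by i+5, so successive shifts are 5, 6, 7, ….
Applying it to ladybug: l+5=q, a+6=g, d+7=k, y+8=g, b+9=k, u+10=e, g+11=r.

qgkgker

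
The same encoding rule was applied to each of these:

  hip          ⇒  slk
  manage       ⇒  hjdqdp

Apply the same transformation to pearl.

The output letters match the input read backwards, each shifted +3: hip reversed is pih. Two steps: reverse the string, then apply a Caesar shift of +3.
On pearl: reverse → lraep; then shift: l+3=o, r+3=u, a+3=d, e+3=h, p+3=s.

oudhs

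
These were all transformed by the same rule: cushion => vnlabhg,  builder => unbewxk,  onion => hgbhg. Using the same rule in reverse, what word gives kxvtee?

recall

Compare letters: c→v is +19, u→n is +19, s→l is +19 — a constant shift. This is a Caesar cipher with shift 19.
Reversing it on kxvtee: k−19=r, x−19=e, v−19=c, t−19=a, e−19=l, e−19=l.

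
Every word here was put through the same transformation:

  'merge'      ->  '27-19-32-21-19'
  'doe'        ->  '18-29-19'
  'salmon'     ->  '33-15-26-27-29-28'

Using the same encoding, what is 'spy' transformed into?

m is letter #13 and maps to 27: an offset of 14. Letters become their 1-based position plus 14 (so a→15, b→16, …).
On spy: s=19→33, p=16→30, y=25→39.

33-30-39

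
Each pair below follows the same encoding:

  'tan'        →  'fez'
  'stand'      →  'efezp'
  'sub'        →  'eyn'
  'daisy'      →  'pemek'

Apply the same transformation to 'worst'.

The rule splits by letter class: vowels +4, consonants +12.
For worst: w(cons)+12=i, o(vowel)+4=s, r(cons)+12=d, s(cons)+12=e, t(cons)+12=f.

isdef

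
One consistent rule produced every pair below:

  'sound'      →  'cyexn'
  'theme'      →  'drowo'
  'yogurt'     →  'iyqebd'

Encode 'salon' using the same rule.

Compare letters: s→c is +10, o→y is +10, u→e is +10 — a constant shift. Each letter is shifted forward by 10 in the alphabet (a Caesar shift of +10).
On salon: s+10=c, a+10=k, l+10=v, o+10=y, n+10=x.

ckvyx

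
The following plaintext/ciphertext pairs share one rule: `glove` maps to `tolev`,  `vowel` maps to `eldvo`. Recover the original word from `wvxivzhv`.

Letters are reflected about the middle of the alphabet (position → 25−position): Atbash.
Decoding wvxivzhv: w↔d, v↔e, x↔c, i↔r, v↔e, z↔a, h↔s, v↔e.

decrease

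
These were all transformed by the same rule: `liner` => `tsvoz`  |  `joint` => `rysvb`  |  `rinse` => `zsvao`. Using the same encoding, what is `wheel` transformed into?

Two shifts are in play — +10 for a/e/i/o/u, +8 for every other letter.
On wheel: w(cons)+8=e, h(cons)+8=p, e(vowel)+10=o, e(vowel)+10=o, l(cons)+8=t.

epoot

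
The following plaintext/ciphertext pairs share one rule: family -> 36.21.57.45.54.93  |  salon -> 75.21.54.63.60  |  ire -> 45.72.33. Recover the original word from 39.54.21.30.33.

glade

f(#6)→36 and a(#1)→21: differences scale by 3, so n = 3·pos + 18. Each letter becomes 3×(its alphabet position, a=1..z=26) + 18.
Undoing it on 39.54.21.30.33: 39→(39−18)÷3=7=g, 54→(54−18)÷3=12=l, 21→(21−18)÷3=1=a, 30→(30−18)÷3=4=d, 33→(33−18)÷3=5=e.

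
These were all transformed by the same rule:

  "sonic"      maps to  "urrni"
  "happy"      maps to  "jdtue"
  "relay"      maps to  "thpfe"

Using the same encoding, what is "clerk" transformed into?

eoiwq

In sonic: s→u is +2, o→r is +3, n→r is +4, i→n is +5 — the shift increases by 1 each position. Letter i (0-indexed) is shifted by i+2, so successive shifts are 2, 3, 4, ….
On clerk: c+2=e, l+3=o, e+4=i, r+5=w, k+6=q.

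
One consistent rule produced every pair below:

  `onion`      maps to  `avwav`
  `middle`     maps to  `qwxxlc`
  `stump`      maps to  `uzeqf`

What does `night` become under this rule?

Treating letters as 0–25, the rule is x ↦ 5x + 8 (mod 26).
Applying it to night: n(13)→5·13+8≡21=v; i(8)→5·8+8≡22=w; g(6)→5·6+8≡12=m; h(7)→5·7+8≡17=r; t(19)→5·19+8≡25=z (all mod 26).

vwmrz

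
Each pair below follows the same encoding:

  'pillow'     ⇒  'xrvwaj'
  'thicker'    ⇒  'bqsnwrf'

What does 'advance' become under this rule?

In pillow: p→x is +8, i→r is +9, l→v is +10, l→w is +11 — the shift increases by 1 each position. Each letter shifts forward by (position + 8), i.e. 8, 9, 10, … — the shift grows by one for each successive letter.
For advance: a+8=i, d+9=m, v+10=f, a+11=l, n+12=z, c+13=p, e+14=s.

imflzps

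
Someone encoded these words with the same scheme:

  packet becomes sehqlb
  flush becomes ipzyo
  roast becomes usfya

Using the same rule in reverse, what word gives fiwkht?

cereal

In packet: p→s is +3, a→e is +4, c→h is +5, k→q is +6 — the shift increases by 1 each position. Letter i (0-indexed) is shifted by i+3, so successive shifts are 3, 4, 5, ….
Reversing it on fiwkht: f−3=c, i−4=e, w−5=r, k−6=e, h−7=a, t−8=l.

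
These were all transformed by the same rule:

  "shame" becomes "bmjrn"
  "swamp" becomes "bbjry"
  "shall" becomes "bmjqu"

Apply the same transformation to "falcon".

ofuhxs

Shifts by position in shame: pos 0: s→b (+9), pos 1: h→m (+5), pos 2: a→j (+9), pos 3: m→r (+5) — repeating every 2. A repeating key of period 2 is used — shifts +9, +5 over and over.
Applying it to falcon: f+9=o, a+5=f, l+9=u, c+5=h, o+9=x, n+5=s.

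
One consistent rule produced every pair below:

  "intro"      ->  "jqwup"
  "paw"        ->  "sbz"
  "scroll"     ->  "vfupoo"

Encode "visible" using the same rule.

yjvjeof

Two shifts are in play — +1 for a/e/i/o/u, +3 for every other letter.
Applying it to visible: v(cons)+3=y, i(vowel)+1=j, s(cons)+3=v, i(vowel)+1=j, b(cons)+3=e, l(cons)+3=o, e(vowel)+1=f.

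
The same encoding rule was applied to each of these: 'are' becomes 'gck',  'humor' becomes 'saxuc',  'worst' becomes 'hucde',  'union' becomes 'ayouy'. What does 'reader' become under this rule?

The shift depends on letter class: consonant r→c is +11, but vowel a→g is +6. The rule splits by letter class: vowels +6, consonants +11.
On reader: r(cons)+11=c, e(vowel)+6=k, a(vowel)+6=g, d(cons)+11=o, e(vowel)+6=k, r(cons)+11=c.

ckgokc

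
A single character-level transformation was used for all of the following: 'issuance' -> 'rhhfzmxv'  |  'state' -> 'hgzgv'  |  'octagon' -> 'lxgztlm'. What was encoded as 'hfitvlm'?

Each pair mirrors across the alphabet (i↔r, s↔h, s↔h): positions sum to 25. Letters are reflected about the middle of the alphabet (position → 25−position): Atbash.
Reversing it on hfitvlm: h↔s, f↔u, i↔r, t↔g, v↔e, l↔o, m↔n.

surgeon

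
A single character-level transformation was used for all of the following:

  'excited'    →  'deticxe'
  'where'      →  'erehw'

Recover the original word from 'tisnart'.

transit

It's just the letters in reverse order.
Undoing it on tisnart: then reverse → transit.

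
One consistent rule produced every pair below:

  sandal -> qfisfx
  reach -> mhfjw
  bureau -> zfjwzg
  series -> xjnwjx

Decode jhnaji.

device

The output letters match the input read backwards, each shifted +5: sandal reversed is ladnas. Read the word backwards and shift each letter +5.
Undoing it on jhnaji: shift back: j−5=e, h−5=c, n−5=i, a−5=v, j−5=e, i−5=d → ecived; then reverse → device.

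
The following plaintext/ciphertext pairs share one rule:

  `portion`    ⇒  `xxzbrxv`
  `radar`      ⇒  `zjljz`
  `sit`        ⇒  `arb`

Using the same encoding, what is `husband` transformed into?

The shift depends on letter class: consonant p→x is +8, but vowel o→x is +9. Vowels shift forward by 9 and consonants shift forward by 8.
Applying it to husband: h(cons)+8=p, u(vowel)+9=d, s(cons)+8=a, b(cons)+8=j, a(vowel)+9=j, n(cons)+8=v, d(cons)+8=l.

pdajjvl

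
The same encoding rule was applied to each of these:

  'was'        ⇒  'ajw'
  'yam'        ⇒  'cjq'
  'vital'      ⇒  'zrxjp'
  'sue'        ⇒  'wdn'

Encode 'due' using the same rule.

The shift depends on letter class: consonant w→a is +4, but vowel a→j is +9. The rule splits by letter class: vowels +9, consonants +4.
Applying it to due: d(cons)+4=h, u(vowel)+9=d, e(vowel)+9=n.

hdn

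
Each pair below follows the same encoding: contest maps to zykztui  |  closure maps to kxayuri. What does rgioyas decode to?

musical

The output letters match the input read backwards, each shifted +6: contest reversed is tsetnoc. Read the word backwards and shift each letter +6.
Decoding rgioyas: shift back: r−6=l, g−6=a, i−6=c, o−6=i, y−6=s, a−6=u, s−6=m → lacisum; then reverse → musical.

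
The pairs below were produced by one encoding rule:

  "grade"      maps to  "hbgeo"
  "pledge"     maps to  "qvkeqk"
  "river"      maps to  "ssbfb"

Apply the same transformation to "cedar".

dojbb

A repeating key of period 3 is used — shifts +1, +10, +6 over and over.
On cedar: c+1=d, e+10=o, d+6=j, a+1=b, r+10=b.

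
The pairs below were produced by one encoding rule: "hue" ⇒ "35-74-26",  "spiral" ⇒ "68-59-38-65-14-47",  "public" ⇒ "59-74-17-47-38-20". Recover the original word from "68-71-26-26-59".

Each letter becomes 3×(its alphabet position, a=1..z=26) + 11.
Decoding 68-71-26-26-59: 68→(68−11)÷3=19=s, 71→(71−11)÷3=20=t, 26→(26−11)÷3=5=e, 26→(26−11)÷3=5=e, 59→(59−11)÷3=16=p.

steep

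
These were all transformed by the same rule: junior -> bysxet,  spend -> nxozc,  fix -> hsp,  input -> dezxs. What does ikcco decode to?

The output letters match the input read backwards, each shifted +10: junior reversed is roinuj. Two steps: reverse the string, then apply a Caesar shift of +10.
Reversing it on ikcco: shift back: i−10=y, k−10=a, c−10=s, c−10=s, o−10=e → yasse; then reverse → essay.

essay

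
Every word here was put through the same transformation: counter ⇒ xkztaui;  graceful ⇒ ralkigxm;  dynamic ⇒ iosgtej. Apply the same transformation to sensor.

xuytky

The word is reversed, then every letter is shifted forward by 6.
For sensor: reverse → rosnes; then shift: r+6=x, o+6=u, s+6=y, n+6=t, e+6=k, s+6=y.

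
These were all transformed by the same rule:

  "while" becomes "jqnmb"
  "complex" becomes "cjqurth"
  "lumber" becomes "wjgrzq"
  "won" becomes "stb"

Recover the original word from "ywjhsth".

The output letters match the input read backwards, each shifted +5: while reversed is elihw. Read the word backwards and shift each letter +5.
Reversing it on ywjhsth: shift back: y−5=t, w−5=r, j−5=e, h−5=c, s−5=n, t−5=o, h−5=c → trecnoc; then reverse → concert.

concert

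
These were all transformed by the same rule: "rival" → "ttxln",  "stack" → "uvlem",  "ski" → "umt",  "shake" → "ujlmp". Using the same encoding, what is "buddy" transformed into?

The shift depends on letter class: consonant r→t is +2, but vowel i→t is +11. Vowels shift forward by 11 and consonants shift forward by 2.
Applying it to buddy: b(cons)+2=d, u(vowel)+11=f, d(cons)+2=f, d(cons)+2=f, y(cons)+2=a.

dfffa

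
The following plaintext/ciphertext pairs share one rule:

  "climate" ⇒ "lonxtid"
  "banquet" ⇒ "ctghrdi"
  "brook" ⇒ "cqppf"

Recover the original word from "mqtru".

c(2)→l(11) and l(11)→o(14) fit y≡9x+19 (mod 26); the inverse of 9 mod 26 is 3. Each letter's alphabet position (a=0..z=25) is mapped through 9·x+19 mod 26 — an affine cipher.
Reversing it on mqtru: m(12)→3·(12−19)≡5=f; q(16)→3·(16−19)≡17=r; t(19)→3·(19−19)≡0=a; r(17)→3·(17−19)≡20=u; u(20)→3·(20−19)≡3=d (all mod 26).

fraud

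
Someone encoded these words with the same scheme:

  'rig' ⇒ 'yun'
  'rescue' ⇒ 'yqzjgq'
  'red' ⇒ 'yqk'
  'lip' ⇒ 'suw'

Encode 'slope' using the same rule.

zsawq

The shift depends on letter class: consonant r→y is +7, but vowel i→u is +12. Vowels shift forward by 12 and consonants shift forward by 7.
For slope: s(cons)+7=z, l(cons)+7=s, o(vowel)+12=a, p(cons)+7=w, e(vowel)+12=q.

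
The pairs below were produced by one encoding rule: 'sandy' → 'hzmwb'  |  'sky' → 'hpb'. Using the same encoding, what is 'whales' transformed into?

dszovh

Each pair mirrors across the alphabet (s↔h, a↔z, n↔m): positions sum to 25. This is the alphabet-reversal cipher (Atbash): a becomes z, b becomes y, etc.
Applying it to whales: w↔d, h↔s, a↔z, l↔o, e↔v, s↔h.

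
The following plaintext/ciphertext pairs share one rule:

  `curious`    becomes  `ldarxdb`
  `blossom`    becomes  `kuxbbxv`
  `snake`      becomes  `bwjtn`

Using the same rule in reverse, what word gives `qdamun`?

hurdle

Compare letters: c→l is +9, u→d is +9, r→a is +9 — a constant shift. This is a Caesar cipher with shift 9.
Decoding qdamun: q−9=h, d−9=u, a−9=r, m−9=d, u−9=l, n−9=e.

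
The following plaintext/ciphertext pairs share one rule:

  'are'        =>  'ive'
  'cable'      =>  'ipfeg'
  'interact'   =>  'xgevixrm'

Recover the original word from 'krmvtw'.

spring

Two steps: reverse the string, then apply a Caesar shift of +4.
Decoding krmvtw: shift back: k−4=g, r−4=n, m−4=i, v−4=r, t−4=p, w−4=s → gnirps; then reverse → spring.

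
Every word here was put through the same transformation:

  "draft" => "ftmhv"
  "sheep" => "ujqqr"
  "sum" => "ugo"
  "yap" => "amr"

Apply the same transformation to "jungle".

lgpinq

Two shifts are in play — +12 for a/e/i/o/u, +2 for every other letter.
For jungle: j(cons)+2=l, u(vowel)+12=g, n(cons)+2=p, g(cons)+2=i, l(cons)+2=n, e(vowel)+12=q.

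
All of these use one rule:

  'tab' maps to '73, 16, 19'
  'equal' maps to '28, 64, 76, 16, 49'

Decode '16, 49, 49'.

all

t(#20)→73 and a(#1)→16: differences scale by 3, so n = 3·pos + 13. Each letter becomes 3×(its alphabet position, a=1..z=26) + 13.
Undoing it on 16, 49, 49: 16→(16−13)÷3=1=a, 49→(49−13)÷3=12=l, 49→(49−13)÷3=12=l.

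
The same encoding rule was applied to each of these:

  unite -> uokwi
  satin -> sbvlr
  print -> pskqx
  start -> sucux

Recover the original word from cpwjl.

In unite: u→u is +0, n→o is +1, i→k is +2, t→w is +3 — the shift increases by 1 each position. Letter i (0-indexed) is shifted by i+0, so successive shifts are 0, 1, 2, ….
Decoding cpwjl: c−0=c, p−1=o, w−2=u, j−3=g, l−4=h.

cough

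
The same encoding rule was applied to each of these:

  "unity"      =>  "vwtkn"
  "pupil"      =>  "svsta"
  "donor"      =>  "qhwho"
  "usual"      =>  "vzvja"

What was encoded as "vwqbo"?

under

u(20)→v(21) and n(13)→w(22) fit y≡11x+9 (mod 26); the inverse of 11 mod 26 is 19. Treating letters as 0–25, the rule is x ↦ 11x + 9 (mod 26).
Decoding vwqbo: v(21)→19·(21−9)≡20=u; w(22)→19·(22−9)≡13=n; q(16)→19·(16−9)≡3=d; b(1)→19·(1−9)≡4=e; o(14)→19·(14−9)≡17=r (all mod 26).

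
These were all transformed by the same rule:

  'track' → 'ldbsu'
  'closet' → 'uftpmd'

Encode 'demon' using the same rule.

opnfe

Read the word backwards and shift each letter +1.
On demon: reverse → nomed; then shift: n+1=o, o+1=p, m+1=n, e+1=f, d+1=e.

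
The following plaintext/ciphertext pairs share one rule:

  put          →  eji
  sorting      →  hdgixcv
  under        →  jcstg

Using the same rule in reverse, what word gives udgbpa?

formal

Compare letters: p→e is +15, u→j is +15, t→i is +15 — a constant shift. Each letter is shifted forward by 15 in the alphabet (a Caesar shift of +15).
Decoding udgbpa: u−15=f, d−15=o, g−15=r, b−15=m, p−15=a, a−15=l.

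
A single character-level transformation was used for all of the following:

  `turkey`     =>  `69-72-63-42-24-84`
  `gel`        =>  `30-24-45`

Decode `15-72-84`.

buy

With a=1..z=26, the number is 3·pos + 9.
Reversing it on 15-72-84: 15→(15−9)÷3=2=b, 72→(72−9)÷3=21=u, 84→(84−9)÷3=25=y.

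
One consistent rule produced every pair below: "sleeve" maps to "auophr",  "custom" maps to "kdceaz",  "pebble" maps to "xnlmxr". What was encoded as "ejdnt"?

watch

Letter i (0-indexed) is shifted by i+8, so successive shifts are 8, 9, 10, ….
Decoding ejdnt: e−8=w, j−9=a, d−10=t, n−11=c, t−12=h.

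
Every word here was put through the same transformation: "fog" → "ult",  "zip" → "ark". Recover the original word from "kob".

Each pair mirrors across the alphabet (f↔u, o↔l, g↔t): positions sum to 25. Letters are reflected about the middle of the alphabet (position → 25−position): Atbash.
Decoding kob: k↔p, o↔l, b↔y.

ply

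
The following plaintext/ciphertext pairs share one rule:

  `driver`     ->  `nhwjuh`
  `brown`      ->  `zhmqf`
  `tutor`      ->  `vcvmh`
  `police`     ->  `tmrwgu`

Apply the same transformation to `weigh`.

quwip

d(3)→n(13) and r(17)→h(7) fit y≡7x+18 (mod 26); the inverse of 7 mod 26 is 15. Each letter's alphabet position (a=0..z=25) is mapped through 7·x+18 mod 26 — an affine cipher.
Applying it to weigh: w(22)→7·22+18≡16=q; e(4)→7·4+18≡20=u; i(8)→7·8+18≡22=w; g(6)→7·6+18≡8=i; h(7)→7·7+18≡15=p (all mod 26).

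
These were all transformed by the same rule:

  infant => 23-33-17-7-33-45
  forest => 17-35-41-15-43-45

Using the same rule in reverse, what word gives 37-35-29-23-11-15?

police

Each letter becomes 2×(its alphabet position, a=1..z=26) + 5.
Undoing it on 37-35-29-23-11-15: 37→(37−5)÷2=16=p, 35→(35−5)÷2=15=o, 29→(29−5)÷2=12=l, 23→(23−5)÷2=9=i, 11→(11−5)÷2=3=c, 15→(15−5)÷2=5=e.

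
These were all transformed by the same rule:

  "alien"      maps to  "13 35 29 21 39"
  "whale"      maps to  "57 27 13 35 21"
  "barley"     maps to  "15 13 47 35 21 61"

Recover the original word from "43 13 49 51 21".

a(#1)→13 and l(#12)→35: differences scale by 2, so n = 2·pos + 11. The formula is n = 2×(alphabet index, a=1) + 11.
Undoing it on 43 13 49 51 21: 43→(43−11)÷2=16=p, 13→(13−11)÷2=1=a, 49→(49−11)÷2=19=s, 51→(51−11)÷2=20=t, 21→(21−11)÷2=5=e.

paste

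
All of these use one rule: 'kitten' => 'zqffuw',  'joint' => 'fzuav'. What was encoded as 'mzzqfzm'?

antenna

The word is reversed, then every letter is shifted forward by 12.
Decoding mzzqfzm: shift back: m−12=a, z−12=n, z−12=n, q−12=e, f−12=t, z−12=n, m−12=a → annetna; then reverse → antenna.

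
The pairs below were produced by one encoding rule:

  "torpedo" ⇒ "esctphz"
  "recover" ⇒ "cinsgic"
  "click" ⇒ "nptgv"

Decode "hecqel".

Shifts by position in torpedo: pos 0: t→e (+11), pos 1: o→s (+4), pos 2: r→c (+11), pos 3: p→t (+4) — repeating every 2. A repeating key of period 2 is used — shifts +11, +4 over and over.
Reversing it on hecqel: h−11=w, e−4=a, c−11=r, q−4=m, e−11=t, l−4=h.

warmth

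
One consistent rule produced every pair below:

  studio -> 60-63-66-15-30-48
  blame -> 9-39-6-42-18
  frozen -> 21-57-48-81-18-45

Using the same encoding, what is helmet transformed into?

27-18-39-42-18-63

s(#19)→60 and t(#20)→63: differences scale by 3, so n = 3·pos + 3. With a=1..z=26, the number is 3·pos + 3.
For helmet: h=8→27, e=5→18, l=12→39, m=13→42, e=5→18, t=20→63.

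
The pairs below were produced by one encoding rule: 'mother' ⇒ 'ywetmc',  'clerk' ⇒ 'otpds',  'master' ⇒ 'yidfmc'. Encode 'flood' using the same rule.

rtzal

A repeating key of period 3 is used — shifts +12, +8, +11 over and over.
Applying it to flood: f+12=r, l+8=t, o+11=z, o+12=a, d+8=l.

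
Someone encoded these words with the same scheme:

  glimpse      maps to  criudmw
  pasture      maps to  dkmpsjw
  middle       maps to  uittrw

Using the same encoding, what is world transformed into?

g(6)→c(2) and l(11)→r(17) fit y≡3x+10 (mod 26); the inverse of 3 mod 26 is 9. This is an affine cipher: with a=0,…,z=25, each position x becomes (3x+10) mod 26.
Applying it to world: w(22)→3·22+10≡24=y; o(14)→3·14+10≡0=a; r(17)→3·17+10≡9=j; l(11)→3·11+10≡17=r; d(3)→3·3+10≡19=t (all mod 26).

yajrt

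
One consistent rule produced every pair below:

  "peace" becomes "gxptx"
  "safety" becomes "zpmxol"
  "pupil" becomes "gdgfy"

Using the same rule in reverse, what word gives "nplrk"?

mayor

p(15)→g(6) and e(4)→x(23) fit y≡15x+15 (mod 26); the inverse of 15 mod 26 is 7. Each letter's alphabet position (a=0..z=25) is mapped through 15·x+15 mod 26 — an affine cipher.
Reversing it on nplrk: n(13)→7·(13−15)≡12=m; p(15)→7·(15−15)≡0=a; l(11)→7·(11−15)≡24=y; r(17)→7·(17−15)≡14=o; k(10)→7·(10−15)≡17=r (all mod 26).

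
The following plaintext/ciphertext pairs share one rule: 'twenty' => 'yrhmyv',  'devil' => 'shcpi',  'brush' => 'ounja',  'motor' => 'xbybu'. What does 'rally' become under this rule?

uziiv

t(19)→y(24) and w(22)→r(17) fit y≡15x+25 (mod 26); the inverse of 15 mod 26 is 7. This is an affine cipher: with a=0,…,z=25, each position x becomes (15x+25) mod 26.
For rally: r(17)→15·17+25≡20=u; a(0)→15·0+25≡25=z; l(11)→15·11+25≡8=i; l(11)→15·11+25≡8=i; y(24)→15·24+25≡21=v (all mod 26).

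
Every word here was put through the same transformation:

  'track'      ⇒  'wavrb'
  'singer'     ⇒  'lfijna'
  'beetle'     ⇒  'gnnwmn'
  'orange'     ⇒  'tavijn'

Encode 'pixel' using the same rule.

efonm

t(19)→w(22) and r(17)→a(0) fit y≡11x+21 (mod 26); the inverse of 11 mod 26 is 19. This is an affine cipher: with a=0,…,z=25, each position x becomes (11x+21) mod 26.
For pixel: p(15)→11·15+21≡4=e; i(8)→11·8+21≡5=f; x(23)→11·23+21≡14=o; e(4)→11·4+21≡13=n; l(11)→11·11+21≡12=m (all mod 26).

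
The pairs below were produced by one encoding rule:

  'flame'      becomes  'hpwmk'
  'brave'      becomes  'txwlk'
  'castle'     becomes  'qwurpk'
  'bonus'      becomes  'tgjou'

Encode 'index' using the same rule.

yjnkf

f(5)→h(7) and l(11)→p(15) fit y≡23x+22 (mod 26); the inverse of 23 mod 26 is 17. Treating letters as 0–25, the rule is x ↦ 23x + 22 (mod 26).
Applying it to index: i(8)→23·8+22≡24=y; n(13)→23·13+22≡9=j; d(3)→23·3+22≡13=n; e(4)→23·4+22≡10=k; x(23)→23·23+22≡5=f (all mod 26).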